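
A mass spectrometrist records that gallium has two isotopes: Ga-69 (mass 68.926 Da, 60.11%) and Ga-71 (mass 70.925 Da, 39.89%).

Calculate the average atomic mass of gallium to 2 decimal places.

The abundance-weighted mean is 0.6011 × 68.926 + 0.3989 × 70.925
= 41.4314 + 28.2920 = 69.7234 Da

69.72 Da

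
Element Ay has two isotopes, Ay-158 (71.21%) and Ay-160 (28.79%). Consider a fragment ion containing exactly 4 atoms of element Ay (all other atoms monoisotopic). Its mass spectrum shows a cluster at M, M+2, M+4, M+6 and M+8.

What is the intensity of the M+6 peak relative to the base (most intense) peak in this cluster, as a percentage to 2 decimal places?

16.35%

Binomial terms of (0.7121 + 0.2879)^4: M 0.2571, M+2 0.4158, M+4 0.2522, M+6 0.0680, M+8 0.0069 → M+2 is the base peak.
P(M+2) = C(4,1) × 0.7121^3 × 0.2879^1 = 4 × 0.36109623 × 0.2879 = 0.415838 (base)
P(M+6) = C(4,3) × 0.7121^1 × 0.2879^3 = 4 × 0.7121 × 0.023863 = 0.067971
Relative intensity = 0.067971 / 0.415838 × 100 = 16.35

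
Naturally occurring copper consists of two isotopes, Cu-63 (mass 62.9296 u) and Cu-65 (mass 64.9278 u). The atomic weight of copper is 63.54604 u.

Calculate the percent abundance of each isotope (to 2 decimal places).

Cu-63: 69.15%, Cu-65: 30.85%

Writing the weighted mean with unknown fraction x of Cu-63:
62.9296·x + 64.9278·(1 − x) = 63.54604
(62.9296 − 64.9278)·x = 63.54604 − 64.9278
x = -1.38176 / -1.9982 = 0.69150 → 69.15% Cu-63, 30.85% Cu-65.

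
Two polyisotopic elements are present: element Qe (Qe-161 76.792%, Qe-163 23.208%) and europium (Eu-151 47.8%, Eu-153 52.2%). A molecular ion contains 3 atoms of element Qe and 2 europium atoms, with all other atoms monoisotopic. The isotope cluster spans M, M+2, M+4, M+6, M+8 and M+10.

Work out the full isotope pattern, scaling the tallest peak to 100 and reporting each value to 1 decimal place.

29.0 : 89.7 : 100.0 : 49.5 : 11.2 : 1.0

Element Qe pattern (n=3): 0.45284329 : 0.41057351 : 0.12408311 : 0.01250009
Europium pattern (n=2): 0.228484 : 0.499032 : 0.272484
Convolve the two distributions (both contribute in 2-u steps):
  M: 0.45284329×0.228484 = 0.103467
  M+2: 0.45284329×0.499032 + 0.41057351×0.228484 = 0.319793
  M+4: 0.45284329×0.272484 + 0.41057351×0.499032 + 0.12408311×0.228484 = 0.356633
  M+6: 0.41057351×0.272484 + 0.12408311×0.499032 + 0.01250009×0.228484 = 0.176652
  M+8: 0.12408311×0.272484 + 0.01250009×0.499032 = 0.040049
  M+10: 0.01250009×0.272484 = 0.003406
Scale to base peak (0.356633) = 100: 29.0 : 89.7 : 100.0 : 49.5 : 11.2 : 1.0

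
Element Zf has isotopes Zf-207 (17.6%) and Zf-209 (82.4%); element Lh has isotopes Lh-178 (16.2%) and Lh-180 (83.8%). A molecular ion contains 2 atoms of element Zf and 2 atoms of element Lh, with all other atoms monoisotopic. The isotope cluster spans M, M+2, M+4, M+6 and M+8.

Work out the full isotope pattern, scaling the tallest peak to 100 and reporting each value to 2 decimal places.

Element Zf pattern (n=2): 0.030976 : 0.290048 : 0.678976
Element Lh pattern (n=2): 0.026244 : 0.271512 : 0.702244
Convolve the two distributions (both contribute in 2-u steps):
  M: 0.030976×0.026244 = 0.000813
  M+2: 0.030976×0.271512 + 0.290048×0.026244 = 0.016022
  M+4: 0.030976×0.702244 + 0.290048×0.271512 + 0.678976×0.026244 = 0.118323
  M+6: 0.290048×0.702244 + 0.678976×0.271512 = 0.388035
  M+8: 0.678976×0.702244 = 0.476807
Scale to base peak (0.476807) = 100: 0.17 : 3.36 : 24.82 : 81.38 : 100.00

0.17 : 3.36 : 24.82 : 81.38 : 100.00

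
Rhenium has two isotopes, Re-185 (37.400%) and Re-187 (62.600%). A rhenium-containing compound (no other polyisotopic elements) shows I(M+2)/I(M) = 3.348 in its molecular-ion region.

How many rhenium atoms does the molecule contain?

2

With n Re atoms, P(M+2)/P(M) = C(n,1)·p^(n−1)q / p^n = n·q/p = n · 0.62600/0.37400.
n = 3.348 × 0.37400/0.62600 = 2.00 ≈ 2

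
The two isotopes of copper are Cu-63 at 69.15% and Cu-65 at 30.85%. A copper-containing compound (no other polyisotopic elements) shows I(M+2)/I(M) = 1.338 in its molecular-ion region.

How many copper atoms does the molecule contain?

3

With n Cu atoms, P(M+2)/P(M) = C(n,1)·p^(n−1)q / p^n = n·q/p = n · 0.3085/0.6915.
n = 1.338 × 0.6915/0.3085 = 3.00 ≈ 3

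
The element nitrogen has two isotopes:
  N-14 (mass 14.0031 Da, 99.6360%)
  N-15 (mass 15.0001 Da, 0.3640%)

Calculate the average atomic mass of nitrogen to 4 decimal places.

14.0067 Da

The abundance-weighted mean is 0.996360 × 14.0031 + 0.003640 × 15.0001
= 13.95213 + 0.05460 = 14.00673 Da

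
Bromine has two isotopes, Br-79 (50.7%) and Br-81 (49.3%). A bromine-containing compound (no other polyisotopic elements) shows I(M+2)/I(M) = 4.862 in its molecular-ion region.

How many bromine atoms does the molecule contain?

5

For n independent Br atoms, I(M+2)/I(M) = n · (abundance Br-81) / (abundance Br-79) = n · 0.493/0.507.
n = 4.862 × 0.507/0.493 = 5.00 ≈ 5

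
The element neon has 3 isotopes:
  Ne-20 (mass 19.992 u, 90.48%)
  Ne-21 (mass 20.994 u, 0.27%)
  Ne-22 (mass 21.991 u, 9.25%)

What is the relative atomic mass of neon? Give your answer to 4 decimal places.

20.1796 u

Weight each isotope mass by its fractional abundance: 0.9048 × 19.992 + 0.0027 × 20.994 + 0.0925 × 21.991
= 18.08876 + 0.05668 + 2.03417 = 20.17961 u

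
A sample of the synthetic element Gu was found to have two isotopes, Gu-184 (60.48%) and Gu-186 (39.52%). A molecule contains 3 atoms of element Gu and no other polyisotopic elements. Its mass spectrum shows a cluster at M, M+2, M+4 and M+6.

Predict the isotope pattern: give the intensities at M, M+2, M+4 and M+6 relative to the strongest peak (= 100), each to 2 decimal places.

The 3 Gu atoms are independent, so intensities follow the terms of (0.6048 + 0.3952)^3.
P(M) = 0.6048^3 = 0.221226
P(M+2) = 3 × 0.6048^2 × 0.3952^1 = 0.433672
P(M+4) = 3 × 0.6048^1 × 0.3952^2 = 0.283379
P(M+6) = 0.3952^3 = 0.061724
The M+2 peak is largest (0.433672); scaling to 100 gives 51.01 : 100.00 : 65.34 : 14.23.

51.01 : 100.00 : 65.34 : 14.23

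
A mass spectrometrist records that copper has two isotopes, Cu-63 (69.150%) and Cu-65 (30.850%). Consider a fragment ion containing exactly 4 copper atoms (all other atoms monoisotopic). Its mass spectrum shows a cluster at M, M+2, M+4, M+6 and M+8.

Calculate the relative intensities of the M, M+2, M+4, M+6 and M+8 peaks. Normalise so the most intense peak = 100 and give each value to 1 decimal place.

The 4 Cu atoms are independent, so intensities follow the terms of (0.69150 + 0.30850)^4.
P(M) = 0.69150^4 = 0.228649
P(M+2) = 4 × 0.69150^3 × 0.30850^1 = 0.408030
P(M+4) = 6 × 0.69150^2 × 0.30850^2 = 0.273052
P(M+6) = 4 × 0.69150^1 × 0.30850^3 = 0.081212
P(M+8) = 0.30850^4 = 0.009058
The M+2 peak is largest (0.408030); scaling to 100 gives 56.0 : 100.0 : 66.9 : 19.9 : 2.2.

56.0 : 100.0 : 66.9 : 19.9 : 2.2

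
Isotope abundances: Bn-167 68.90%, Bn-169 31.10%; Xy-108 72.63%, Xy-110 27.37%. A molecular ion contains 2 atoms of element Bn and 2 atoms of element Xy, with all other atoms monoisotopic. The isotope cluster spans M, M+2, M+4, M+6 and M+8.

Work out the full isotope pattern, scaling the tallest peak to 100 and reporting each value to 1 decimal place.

60.4 : 100.0 : 61.9 : 17.0 : 1.7

Element Bn pattern (n=2): 0.474721 : 0.428558 : 0.096721
Element Xy pattern (n=2): 0.52751169 : 0.39757662 : 0.07491169
Convolve the two distributions (both contribute in 2-u steps):
  M: 0.474721×0.52751169 = 0.250421
  M+2: 0.474721×0.39757662 + 0.428558×0.52751169 = 0.414807
  M+4: 0.474721×0.07491169 + 0.428558×0.39757662 + 0.096721×0.52751169 = 0.256968
  M+6: 0.428558×0.07491169 + 0.096721×0.39757662 = 0.070558
  M+8: 0.096721×0.07491169 = 0.007246
Scale to base peak (0.414807) = 100: 60.4 : 100.0 : 61.9 : 17.0 : 1.7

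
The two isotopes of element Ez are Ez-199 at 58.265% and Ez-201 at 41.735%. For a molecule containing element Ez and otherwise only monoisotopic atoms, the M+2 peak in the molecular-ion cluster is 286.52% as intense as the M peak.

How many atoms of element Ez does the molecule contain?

With n Ez atoms, P(M+2)/P(M) = C(n,1)·p^(n−1)q / p^n = n·q/p = n · 0.41735/0.58265.
n = 2.8652 × 0.58265/0.41735 = 4.00 ≈ 4

4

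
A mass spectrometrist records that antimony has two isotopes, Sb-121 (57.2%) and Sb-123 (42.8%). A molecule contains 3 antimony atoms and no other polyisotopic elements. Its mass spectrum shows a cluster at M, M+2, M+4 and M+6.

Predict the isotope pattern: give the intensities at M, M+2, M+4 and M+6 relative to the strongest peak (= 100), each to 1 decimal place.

The 3 Sb atoms are independent, so intensities follow the terms of (0.572 + 0.428)^3.
P(M) = 0.572^3 = 0.187149
P(M+2) = 3 × 0.572^2 × 0.428^1 = 0.420104
P(M+4) = 3 × 0.572^1 × 0.428^2 = 0.314344
P(M+6) = 0.428^3 = 0.078403
The M+2 peak is largest (0.420104); scaling to 100 gives 44.5 : 100.0 : 74.8 : 18.7.

44.5 : 100.0 : 74.8 : 18.7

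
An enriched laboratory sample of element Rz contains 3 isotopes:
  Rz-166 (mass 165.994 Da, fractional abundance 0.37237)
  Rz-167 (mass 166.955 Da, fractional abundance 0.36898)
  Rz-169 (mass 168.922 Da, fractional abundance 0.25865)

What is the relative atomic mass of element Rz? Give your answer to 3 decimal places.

167.106 Da

Average mass = Σ (abundance × isotope mass) = 0.37237 × 165.994 + 0.36898 × 166.955 + 0.25865 × 168.922
= 61.8112 + 61.6031 + 43.6917 = 167.1060 Da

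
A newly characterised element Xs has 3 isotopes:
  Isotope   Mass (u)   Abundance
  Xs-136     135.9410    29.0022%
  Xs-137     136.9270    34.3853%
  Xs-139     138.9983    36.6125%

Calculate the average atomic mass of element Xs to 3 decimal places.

137.399 u

Weight each isotope mass by its fractional abundance: 0.290022 × 135.9410 + 0.343853 × 136.9270 + 0.366125 × 138.9983
= 39.42588 + 47.08276 + 50.89075 = 137.39939 u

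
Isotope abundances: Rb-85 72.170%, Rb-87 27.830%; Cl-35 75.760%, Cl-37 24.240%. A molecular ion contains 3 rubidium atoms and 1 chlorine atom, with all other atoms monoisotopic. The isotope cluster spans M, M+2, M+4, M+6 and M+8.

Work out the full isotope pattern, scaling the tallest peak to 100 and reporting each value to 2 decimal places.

67.71 : 100.00 : 55.27 : 13.55 : 1.24

Rubidium pattern (n=3): 0.37589809 : 0.43485841 : 0.16768892 : 0.02155458
Chlorine pattern (n=1): 0.7576 : 0.2424
Convolve the two distributions (both contribute in 2-u steps):
  M: 0.37589809×0.7576 = 0.284780
  M+2: 0.37589809×0.2424 + 0.43485841×0.7576 = 0.420566
  M+4: 0.43485841×0.2424 + 0.16768892×0.7576 = 0.232451
  M+6: 0.16768892×0.2424 + 0.02155458×0.7576 = 0.056978
  M+8: 0.02155458×0.2424 = 0.005225
Scale to base peak (0.420566) = 100: 67.71 : 100.00 : 55.27 : 13.55 : 1.24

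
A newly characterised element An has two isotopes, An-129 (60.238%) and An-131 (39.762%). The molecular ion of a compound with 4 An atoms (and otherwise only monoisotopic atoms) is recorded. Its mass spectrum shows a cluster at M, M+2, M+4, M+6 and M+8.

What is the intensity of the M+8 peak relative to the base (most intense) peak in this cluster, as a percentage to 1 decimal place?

7.2%

(0.60238 + 0.39762)^4 gives M 0.1317, M+2 0.3476, M+4 0.3442, M+6 0.1515, M+8 0.0250; the largest is M+2.
P(M+2) = C(4,1) × 0.60238^3 × 0.39762^1 = 4 × 0.21858061 × 0.39762 = 0.347648 (base)
P(M+8) = C(4,4) × 0.60238^0 × 0.39762^4 = 1 × 1.0000 × 0.02499614 = 0.024996
Relative intensity = 0.024996 / 0.347648 × 100 = 7.2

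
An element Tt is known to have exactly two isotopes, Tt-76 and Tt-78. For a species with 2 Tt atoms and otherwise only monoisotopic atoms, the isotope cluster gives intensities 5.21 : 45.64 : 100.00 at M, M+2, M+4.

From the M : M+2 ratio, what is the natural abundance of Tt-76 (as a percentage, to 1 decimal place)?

18.6%

If p is the fraction of Tt that is Tt-76, then I(M+2)/I(M) = [C(2,1)·p^1·(1−p)] / p^2 = 2·(1−p)/p = 45.64/5.21 = 8.7601
(1−p)/p = 8.7601/2 = 4.3800  ⇒  p = 1/(1 + 4.3800) = 0.1859
Tt-76: 18.6%, Tt-78: 81.4%.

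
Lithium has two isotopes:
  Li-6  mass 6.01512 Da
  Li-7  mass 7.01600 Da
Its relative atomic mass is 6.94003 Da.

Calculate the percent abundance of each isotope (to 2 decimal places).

Li-6: 7.59%, Li-7: 92.41%

Writing the weighted mean with unknown fraction x of Li-6:
6.01512·x + 7.01600·(1 − x) = 6.94003
(6.01512 − 7.01600)·x = 6.94003 − 7.01600
x = -0.07597 / -1.00088 = 0.07590 → 7.59% Li-6, 92.41% Li-7.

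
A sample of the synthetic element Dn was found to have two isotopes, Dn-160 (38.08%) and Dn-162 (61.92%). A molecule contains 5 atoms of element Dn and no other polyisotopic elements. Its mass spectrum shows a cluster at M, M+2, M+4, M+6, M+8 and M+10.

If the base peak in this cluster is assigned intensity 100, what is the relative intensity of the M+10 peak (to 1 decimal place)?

26.4

(0.3808 + 0.6192)^5 gives M 0.0080, M+2 0.0651, M+4 0.2117, M+6 0.3443, M+8 0.2799, M+10 0.0910; the largest is M+6.
P(M+6) = C(5,3) × 0.3808^2 × 0.6192^3 = 10 × 0.14500864 × 0.23740663 = 0.344260 (base)
P(M+10) = C(5,5) × 0.3808^0 × 0.6192^5 = 1 × 1.0000 × 0.09102375 = 0.091024
Relative intensity = 0.091024 / 0.344260 × 100 = 26.4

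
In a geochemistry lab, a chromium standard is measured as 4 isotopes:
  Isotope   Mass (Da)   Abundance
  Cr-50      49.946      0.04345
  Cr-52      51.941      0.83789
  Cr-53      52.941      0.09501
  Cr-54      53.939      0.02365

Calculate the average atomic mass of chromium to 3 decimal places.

Average mass = Σ (abundance × isotope mass) = 0.04345 × 49.946 + 0.83789 × 51.941 + 0.09501 × 52.941 + 0.02365 × 53.939
= 2.1702 + 43.5208 + 5.0299 + 1.2757 = 51.9966 Da

51.997 Da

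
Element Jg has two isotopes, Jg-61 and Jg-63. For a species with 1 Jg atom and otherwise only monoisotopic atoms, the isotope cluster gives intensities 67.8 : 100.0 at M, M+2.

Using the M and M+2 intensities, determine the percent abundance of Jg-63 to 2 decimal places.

59.59%

If p is the fraction of Jg that is Jg-61, then I(M+2)/I(M) = [C(1,1)·p^0·(1−p)] / p^1 = 1·(1−p)/p = 100.0/67.8 = 1.4749
(1−p)/p = 1.4749/1 = 1.4749  ⇒  p = 1/(1 + 1.4749) = 0.4041
Jg-61: 40.41%, Jg-63: 59.59%.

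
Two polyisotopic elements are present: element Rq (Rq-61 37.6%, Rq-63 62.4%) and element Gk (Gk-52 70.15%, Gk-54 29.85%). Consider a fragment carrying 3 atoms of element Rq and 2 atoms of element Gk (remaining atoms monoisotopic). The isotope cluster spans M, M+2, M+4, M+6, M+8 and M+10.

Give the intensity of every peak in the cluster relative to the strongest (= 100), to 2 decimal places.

Element Rq pattern (n=3): 0.05315738 : 0.26465587 : 0.43921613 : 0.24297062
Element Gk pattern (n=2): 0.49210225 : 0.4187955 : 0.08910225
Convolve the two distributions (both contribute in 2-u steps):
  M: 0.05315738×0.49210225 = 0.026159
  M+2: 0.05315738×0.4187955 + 0.26465587×0.49210225 = 0.152500
  M+4: 0.05315738×0.08910225 + 0.26465587×0.4187955 + 0.43921613×0.49210225 = 0.331712
  M+6: 0.26465587×0.08910225 + 0.43921613×0.4187955 + 0.24297062×0.49210225 = 0.327090
  M+8: 0.43921613×0.08910225 + 0.24297062×0.4187955 = 0.140890
  M+10: 0.24297062×0.08910225 = 0.021649
Scale to base peak (0.331712) = 100: 7.89 : 45.97 : 100.00 : 98.61 : 42.47 : 6.53

7.89 : 45.97 : 100.00 : 98.61 : 42.47 : 6.53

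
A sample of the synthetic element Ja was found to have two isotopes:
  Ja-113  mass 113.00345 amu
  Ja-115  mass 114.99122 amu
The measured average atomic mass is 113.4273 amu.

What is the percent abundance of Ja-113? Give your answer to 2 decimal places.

78.68%

Let x be the fractional abundance of Ja-113; then Ja-115 has abundance 1 − x.
113.00345·x + 114.99122·(1 − x) = 113.4273
(113.00345 − 114.99122)·x = 113.4273 − 114.99122
x = -1.56392 / -1.98777 = 0.78677 → 78.68% Ja-113, 21.32% Ja-115.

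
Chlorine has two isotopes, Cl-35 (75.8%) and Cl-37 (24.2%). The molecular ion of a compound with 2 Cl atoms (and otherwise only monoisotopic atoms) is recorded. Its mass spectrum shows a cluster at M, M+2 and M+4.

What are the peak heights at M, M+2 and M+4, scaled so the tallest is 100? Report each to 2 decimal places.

The 2 Cl atoms are independent, so intensities follow the terms of (0.758 + 0.242)^2.
P(M) = 0.758^2 = 0.574564
P(M+2) = 2 × 0.758^1 × 0.242^1 = 0.366872
P(M+4) = 0.242^2 = 0.058564
The M peak is largest (0.574564); scaling to 100 gives 100.00 : 63.85 : 10.19.

100.00 : 63.85 : 10.19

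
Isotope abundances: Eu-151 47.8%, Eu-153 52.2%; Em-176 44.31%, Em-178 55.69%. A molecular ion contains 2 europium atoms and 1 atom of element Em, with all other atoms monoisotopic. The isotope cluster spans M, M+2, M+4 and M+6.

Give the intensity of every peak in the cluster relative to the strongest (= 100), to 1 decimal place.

Europium pattern (n=2): 0.228484 : 0.499032 : 0.272484
Element Em pattern (n=1): 0.4431 : 0.5569
Convolve the two distributions (both contribute in 2-u steps):
  M: 0.228484×0.4431 = 0.101241
  M+2: 0.228484×0.5569 + 0.499032×0.4431 = 0.348364
  M+4: 0.499032×0.5569 + 0.272484×0.4431 = 0.398649
  M+6: 0.272484×0.5569 = 0.151746
Scale to base peak (0.398649) = 100: 25.4 : 87.4 : 100.0 : 38.1

25.4 : 87.4 : 100.0 : 38.1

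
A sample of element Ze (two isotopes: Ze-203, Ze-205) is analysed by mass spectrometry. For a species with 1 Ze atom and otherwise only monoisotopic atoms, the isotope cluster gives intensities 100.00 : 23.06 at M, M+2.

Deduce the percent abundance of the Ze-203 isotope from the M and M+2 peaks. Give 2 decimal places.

Write p for the Ze-203 fraction. I(M+2)/I(M) = [C(1,1)·p^0·(1−p)] / p^1 = 1·(1−p)/p = 23.06/100.00 = 0.2306
(1−p)/p = 0.2306/1 = 0.2306  ⇒  p = 1/(1 + 0.2306) = 0.8126
Ze-203: 81.26%, Ze-205: 18.74%.

81.26%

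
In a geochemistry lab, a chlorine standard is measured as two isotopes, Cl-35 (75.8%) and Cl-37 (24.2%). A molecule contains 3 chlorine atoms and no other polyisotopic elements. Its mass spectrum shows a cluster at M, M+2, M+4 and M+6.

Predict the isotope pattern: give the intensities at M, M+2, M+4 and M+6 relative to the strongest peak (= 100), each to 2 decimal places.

100.00 : 95.78 : 30.58 : 3.25

Expanding (0.758 + 0.242)^3:
P(M) = 0.758^3 = 0.435520
P(M+2) = 3 × 0.758^2 × 0.242^1 = 0.417133
P(M+4) = 3 × 0.758^1 × 0.242^2 = 0.133175
P(M+6) = 0.242^3 = 0.014172
The M peak is largest (0.435520); scaling to 100 gives 100.00 : 95.78 : 30.58 : 3.25.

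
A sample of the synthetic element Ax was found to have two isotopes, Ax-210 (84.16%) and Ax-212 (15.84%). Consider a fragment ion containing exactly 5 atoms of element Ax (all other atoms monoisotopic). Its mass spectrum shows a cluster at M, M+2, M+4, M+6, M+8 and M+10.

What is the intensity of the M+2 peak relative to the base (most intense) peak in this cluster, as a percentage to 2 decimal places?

94.11%

(0.8416 + 0.1584)^5 gives M 0.4222, M+2 0.3973, M+4 0.1496, M+6 0.0281, M+8 0.0026, M+10 0.0001; the largest is M.
P(M) = C(5,0) × 0.8416^5 × 0.1584^0 = 1 × 0.42221012 × 1.0000 = 0.422210 (base)
P(M+2) = C(5,1) × 0.8416^4 × 0.1584^1 = 5 × 0.50167552 × 0.1584 = 0.397327
Relative intensity = 0.397327 / 0.422210 × 100 = 94.11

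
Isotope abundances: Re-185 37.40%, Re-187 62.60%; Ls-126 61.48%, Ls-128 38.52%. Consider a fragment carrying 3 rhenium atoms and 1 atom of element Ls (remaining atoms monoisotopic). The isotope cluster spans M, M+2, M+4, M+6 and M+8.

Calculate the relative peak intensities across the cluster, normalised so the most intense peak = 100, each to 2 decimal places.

Rhenium pattern (n=3): 0.05231362 : 0.26268713 : 0.43968487 : 0.24531438
Element Ls pattern (n=1): 0.6148 : 0.3852
Convolve the two distributions (both contribute in 2-u steps):
  M: 0.05231362×0.6148 = 0.032162
  M+2: 0.05231362×0.3852 + 0.26268713×0.6148 = 0.181651
  M+4: 0.26268713×0.3852 + 0.43968487×0.6148 = 0.371505
  M+6: 0.43968487×0.3852 + 0.24531438×0.6148 = 0.320186
  M+8: 0.24531438×0.3852 = 0.094495
Scale to base peak (0.371505) = 100: 8.66 : 48.90 : 100.00 : 86.19 : 25.44

8.66 : 48.90 : 100.00 : 86.19 : 25.44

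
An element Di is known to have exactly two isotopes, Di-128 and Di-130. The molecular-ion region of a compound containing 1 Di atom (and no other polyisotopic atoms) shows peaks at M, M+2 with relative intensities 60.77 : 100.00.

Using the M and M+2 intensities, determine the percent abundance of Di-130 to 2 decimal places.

Let p = fractional abundance of Di-128. I(M+2)/I(M) = [C(1,1)·p^0·(1−p)] / p^1 = 1·(1−p)/p = 100.00/60.77 = 1.6455
(1−p)/p = 1.6455/1 = 1.6455  ⇒  p = 1/(1 + 1.6455) = 0.3780
Di-128: 37.80%, Di-130: 62.20%.

62.20%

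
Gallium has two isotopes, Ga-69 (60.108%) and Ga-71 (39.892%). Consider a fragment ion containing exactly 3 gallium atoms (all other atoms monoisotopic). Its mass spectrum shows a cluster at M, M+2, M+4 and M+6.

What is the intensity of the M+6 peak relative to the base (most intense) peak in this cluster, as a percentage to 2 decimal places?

Binomial terms of (0.60108 + 0.39892)^3: M 0.2172, M+2 0.4324, M+4 0.2870, M+6 0.0635 → M+2 is the base peak.
P(M+2) = C(3,1) × 0.60108^2 × 0.39892^1 = 3 × 0.36129717 × 0.39892 = 0.432386 (base)
P(M+6) = C(3,3) × 0.60108^0 × 0.39892^3 = 1 × 1.0000 × 0.063483 = 0.063483
Relative intensity = 0.063483 / 0.432386 × 100 = 14.68

14.68%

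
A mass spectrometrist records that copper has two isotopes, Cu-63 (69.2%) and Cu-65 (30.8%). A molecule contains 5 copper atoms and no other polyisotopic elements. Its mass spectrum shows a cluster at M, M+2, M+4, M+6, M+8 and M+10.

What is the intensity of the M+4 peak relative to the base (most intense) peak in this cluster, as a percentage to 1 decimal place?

Binomial terms of (0.692 + 0.308)^5: M 0.1587, M+2 0.3531, M+4 0.3144, M+6 0.1399, M+8 0.0311, M+10 0.0028 → M+2 is the base peak.
P(M+2) = C(5,1) × 0.692^4 × 0.308^1 = 5 × 0.22931073 × 0.3080 = 0.353139 (base)
P(M+4) = C(5,2) × 0.692^3 × 0.308^2 = 10 × 0.33137389 × 0.094864 = 0.314355
Relative intensity = 0.314355 / 0.353139 × 100 = 89.0

89.0%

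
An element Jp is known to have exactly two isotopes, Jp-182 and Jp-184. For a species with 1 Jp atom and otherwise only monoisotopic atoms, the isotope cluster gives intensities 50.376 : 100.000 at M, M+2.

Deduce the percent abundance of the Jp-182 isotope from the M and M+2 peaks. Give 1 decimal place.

Write p for the Jp-182 fraction. I(M+2)/I(M) = [C(1,1)·p^0·(1−p)] / p^1 = 1·(1−p)/p = 100.000/50.376 = 1.9851
(1−p)/p = 1.9851/1 = 1.9851  ⇒  p = 1/(1 + 1.9851) = 0.3350
Jp-182: 33.5%, Jp-184: 66.5%.

33.5%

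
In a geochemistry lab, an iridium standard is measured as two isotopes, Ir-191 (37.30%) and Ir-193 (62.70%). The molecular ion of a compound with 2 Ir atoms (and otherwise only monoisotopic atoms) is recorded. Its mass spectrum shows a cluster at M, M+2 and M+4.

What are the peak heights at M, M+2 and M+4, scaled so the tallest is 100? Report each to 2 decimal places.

29.74 : 100.00 : 84.05

Each Ir atom is independently Ir-191 (p = 0.3730) or Ir-193 (q = 0.6270); the cluster is the binomial expansion (p + q)^2.
P(M) = 0.3730^2 = 0.139129
P(M+2) = 2 × 0.3730^1 × 0.6270^1 = 0.467742
P(M+4) = 0.6270^2 = 0.393129
The M+2 peak is largest (0.467742); scaling to 100 gives 29.74 : 100.00 : 84.05.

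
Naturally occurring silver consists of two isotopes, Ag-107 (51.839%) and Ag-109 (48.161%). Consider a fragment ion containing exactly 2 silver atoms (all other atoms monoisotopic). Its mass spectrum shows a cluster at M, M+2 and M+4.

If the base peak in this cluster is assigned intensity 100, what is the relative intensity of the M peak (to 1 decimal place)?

Binomial terms of (0.51839 + 0.48161)^2: M 0.2687, M+2 0.4993, M+4 0.2319 → M+2 is the base peak.
P(M+2) = C(2,1) × 0.51839^1 × 0.48161^1 = 2 × 0.51839 × 0.48161 = 0.499324 (base)
P(M) = C(2,0) × 0.51839^2 × 0.48161^0 = 1 × 0.26872819 × 1.0000 = 0.268728
Relative intensity = 0.268728 / 0.499324 × 100 = 53.8

53.8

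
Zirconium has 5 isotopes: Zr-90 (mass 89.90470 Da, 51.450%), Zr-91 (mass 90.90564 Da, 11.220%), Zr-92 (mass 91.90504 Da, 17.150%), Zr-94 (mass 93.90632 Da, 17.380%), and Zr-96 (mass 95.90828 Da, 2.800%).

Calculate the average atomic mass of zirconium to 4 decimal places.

91.2236 Da

Average mass = Σ (abundance × isotope mass) = 0.51450 × 89.90470 + 0.11220 × 90.90564 + 0.17150 × 91.90504 + 0.17380 × 93.90632 + 0.02800 × 95.90828
= 46.255968 + 10.199613 + 15.761714 + 16.320918 + 2.685432 = 91.223645 Da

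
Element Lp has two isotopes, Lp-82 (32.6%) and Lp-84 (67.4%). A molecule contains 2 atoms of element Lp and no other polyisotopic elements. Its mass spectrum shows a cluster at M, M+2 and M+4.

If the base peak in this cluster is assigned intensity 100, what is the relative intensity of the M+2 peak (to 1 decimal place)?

(0.326 + 0.674)^2 gives M 0.1063, M+2 0.4394, M+4 0.4543; the largest is M+4.
P(M+4) = C(2,2) × 0.326^0 × 0.674^2 = 1 × 1.0000 × 0.454276 = 0.454276 (base)
P(M+2) = C(2,1) × 0.326^1 × 0.674^1 = 2 × 0.3260 × 0.6740 = 0.439448
Relative intensity = 0.439448 / 0.454276 × 100 = 96.7

96.7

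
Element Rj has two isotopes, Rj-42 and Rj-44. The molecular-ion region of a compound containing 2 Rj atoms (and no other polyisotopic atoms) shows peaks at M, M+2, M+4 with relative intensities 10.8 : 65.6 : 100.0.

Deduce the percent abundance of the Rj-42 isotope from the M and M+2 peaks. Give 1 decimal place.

Let p = fractional abundance of Rj-42. I(M+2)/I(M) = [C(2,1)·p^1·(1−p)] / p^2 = 2·(1−p)/p = 65.6/10.8 = 6.0741
(1−p)/p = 6.0741/2 = 3.0370  ⇒  p = 1/(1 + 3.0370) = 0.2477
Rj-42: 24.8%, Rj-44: 75.2%.

24.8%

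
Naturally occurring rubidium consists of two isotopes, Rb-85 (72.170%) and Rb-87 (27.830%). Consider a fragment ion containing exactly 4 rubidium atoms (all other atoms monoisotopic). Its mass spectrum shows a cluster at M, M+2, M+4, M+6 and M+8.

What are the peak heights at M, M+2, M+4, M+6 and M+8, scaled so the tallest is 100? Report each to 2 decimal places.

Each Rb atom is independently Rb-85 (p = 0.72170) or Rb-87 (q = 0.27830); the cluster is the binomial expansion (p + q)^4.
P(M) = 0.72170^4 = 0.271286
P(M+2) = 4 × 0.72170^3 × 0.27830^1 = 0.418450
P(M+4) = 6 × 0.72170^2 × 0.27830^2 = 0.242042
P(M+6) = 4 × 0.72170^1 × 0.27830^3 = 0.062224
P(M+8) = 0.27830^4 = 0.005999
The M+2 peak is largest (0.418450); scaling to 100 gives 64.83 : 100.00 : 57.84 : 14.87 : 1.43.

64.83 : 100.00 : 57.84 : 14.87 : 1.43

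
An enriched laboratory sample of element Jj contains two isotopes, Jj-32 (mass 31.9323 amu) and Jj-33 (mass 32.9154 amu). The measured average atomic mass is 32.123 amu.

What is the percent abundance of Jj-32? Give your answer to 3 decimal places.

80.602%

Let x be the fractional abundance of Jj-32; then Jj-33 has abundance 1 − x.
31.9323·x + 32.9154·(1 − x) = 32.123
(31.9323 − 32.9154)·x = 32.123 − 32.9154
x = -0.7924 / -0.9831 = 0.80602 → 80.602% Jj-32, 19.398% Jj-33.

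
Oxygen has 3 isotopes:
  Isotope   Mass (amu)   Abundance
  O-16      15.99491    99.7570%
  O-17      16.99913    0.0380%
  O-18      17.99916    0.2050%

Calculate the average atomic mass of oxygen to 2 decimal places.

16.00 amu

Ar = Σ fᵢ·mᵢ = 0.997570 × 15.99491 + 0.000380 × 16.99913 + 0.002050 × 17.99916
= 15.956042 + 0.006460 + 0.036898 = 15.999400 amu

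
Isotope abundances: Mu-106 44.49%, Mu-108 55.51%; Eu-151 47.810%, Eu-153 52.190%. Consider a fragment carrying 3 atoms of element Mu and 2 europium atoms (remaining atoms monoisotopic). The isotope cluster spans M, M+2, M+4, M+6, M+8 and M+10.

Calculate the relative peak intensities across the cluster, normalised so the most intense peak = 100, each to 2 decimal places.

6.02 : 35.70 : 84.55 : 100.00 : 59.07 : 13.94

Element Mu pattern (n=3): 0.08806173 : 0.32962284 : 0.41126913 : 0.1710463
Europium pattern (n=2): 0.22857961 : 0.49904078 : 0.27237961
Convolve the two distributions (both contribute in 2-u steps):
  M: 0.08806173×0.22857961 = 0.020129
  M+2: 0.08806173×0.49904078 + 0.32962284×0.22857961 = 0.119291
  M+4: 0.08806173×0.27237961 + 0.32962284×0.49904078 + 0.41126913×0.22857961 = 0.282489
  M+6: 0.32962284×0.27237961 + 0.41126913×0.49904078 + 0.1710463×0.22857961 = 0.334120
  M+8: 0.41126913×0.27237961 + 0.1710463×0.49904078 = 0.197380
  M+10: 0.1710463×0.27237961 = 0.046590
Scale to base peak (0.334120) = 100: 6.02 : 35.70 : 84.55 : 100.00 : 59.07 : 13.94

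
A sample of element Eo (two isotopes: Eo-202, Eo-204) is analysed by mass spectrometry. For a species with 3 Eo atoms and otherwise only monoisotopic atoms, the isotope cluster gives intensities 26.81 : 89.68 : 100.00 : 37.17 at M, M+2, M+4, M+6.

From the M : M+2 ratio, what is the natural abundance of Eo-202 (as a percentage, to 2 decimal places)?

47.28%

If p is the fraction of Eo that is Eo-202, then I(M+2)/I(M) = [C(3,1)·p^2·(1−p)] / p^3 = 3·(1−p)/p = 89.68/26.81 = 3.3450
(1−p)/p = 3.3450/3 = 1.1150  ⇒  p = 1/(1 + 1.1150) = 0.4728
Eo-202: 47.28%, Eo-204: 52.72%.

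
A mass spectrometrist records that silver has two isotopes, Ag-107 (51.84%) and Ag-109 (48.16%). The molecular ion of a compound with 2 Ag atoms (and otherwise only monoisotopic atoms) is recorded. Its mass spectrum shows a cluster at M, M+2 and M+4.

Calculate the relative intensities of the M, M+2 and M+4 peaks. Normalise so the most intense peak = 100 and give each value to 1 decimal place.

53.8 : 100.0 : 46.5

Expanding (0.5184 + 0.4816)^2:
P(M) = 0.5184^2 = 0.268739
P(M+2) = 2 × 0.5184^1 × 0.4816^1 = 0.499323
P(M+4) = 0.4816^2 = 0.231939
The M+2 peak is largest (0.499323); scaling to 100 gives 53.8 : 100.0 : 46.5.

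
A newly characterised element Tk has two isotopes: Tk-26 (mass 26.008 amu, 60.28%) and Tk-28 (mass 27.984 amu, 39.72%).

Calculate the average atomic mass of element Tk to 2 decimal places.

26.79 amu

Weight each isotope mass by its fractional abundance: 0.6028 × 26.008 + 0.3972 × 27.984
= 15.6776 + 11.1152 = 26.7928 amu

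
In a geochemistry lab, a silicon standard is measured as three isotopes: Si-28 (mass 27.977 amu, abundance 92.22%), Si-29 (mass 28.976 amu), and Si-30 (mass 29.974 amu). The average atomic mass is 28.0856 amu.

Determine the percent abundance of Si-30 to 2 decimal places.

3.09%

The remaining 7.78% is split between Si-29 (fraction x) and Si-30 (fraction 0.0778 − x).
Substituting: 28.976x + 29.974(0.0778 − x) = 2.2852106
(28.976 − 29.974)x = -0.0467666  ⇒  x = 0.04686, y = 0.03094
Si-29: 4.69%, Si-30: 3.09%.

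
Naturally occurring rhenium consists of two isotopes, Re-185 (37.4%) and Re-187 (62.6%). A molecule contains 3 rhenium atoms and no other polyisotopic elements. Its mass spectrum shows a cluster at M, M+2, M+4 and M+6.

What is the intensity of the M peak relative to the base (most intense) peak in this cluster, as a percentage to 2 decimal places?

11.90%

(0.374 + 0.626)^3 gives M 0.0523, M+2 0.2627, M+4 0.4397, M+6 0.2453; the largest is M+4.
P(M+4) = C(3,2) × 0.374^1 × 0.626^2 = 3 × 0.3740 × 0.391876 = 0.439685 (base)
P(M) = C(3,0) × 0.374^3 × 0.626^0 = 1 × 0.05231362 × 1.0000 = 0.052314
Relative intensity = 0.052314 / 0.439685 × 100 = 11.90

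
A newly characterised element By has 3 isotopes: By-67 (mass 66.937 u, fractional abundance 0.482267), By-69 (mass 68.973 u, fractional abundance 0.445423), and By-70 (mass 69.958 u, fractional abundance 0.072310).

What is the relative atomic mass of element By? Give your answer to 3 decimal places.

68.062 u

Ar = Σ fᵢ·mᵢ = 0.482267 × 66.937 + 0.445423 × 68.973 + 0.072310 × 69.958
= 32.2815 + 30.7222 + 5.0587 = 68.0624 u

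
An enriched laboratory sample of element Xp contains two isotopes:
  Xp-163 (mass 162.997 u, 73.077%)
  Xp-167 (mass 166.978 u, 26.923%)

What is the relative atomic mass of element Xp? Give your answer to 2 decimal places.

Average mass = Σ (abundance × isotope mass) = 0.73077 × 162.997 + 0.26923 × 166.978
= 119.1133 + 44.9555 = 164.0688 u

164.07 u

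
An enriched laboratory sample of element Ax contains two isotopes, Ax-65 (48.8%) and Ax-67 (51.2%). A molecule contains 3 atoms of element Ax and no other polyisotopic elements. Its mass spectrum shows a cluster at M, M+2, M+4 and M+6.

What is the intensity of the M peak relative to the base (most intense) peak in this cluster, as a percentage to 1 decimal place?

30.3%

(0.488 + 0.512)^3 gives M 0.1162, M+2 0.3658, M+4 0.3838, M+6 0.1342; the largest is M+4.
P(M+4) = C(3,2) × 0.488^1 × 0.512^2 = 3 × 0.4880 × 0.262144 = 0.383779 (base)
P(M) = C(3,0) × 0.488^3 × 0.512^0 = 1 × 0.11621427 × 1.0000 = 0.116214
Relative intensity = 0.116214 / 0.383779 × 100 = 30.3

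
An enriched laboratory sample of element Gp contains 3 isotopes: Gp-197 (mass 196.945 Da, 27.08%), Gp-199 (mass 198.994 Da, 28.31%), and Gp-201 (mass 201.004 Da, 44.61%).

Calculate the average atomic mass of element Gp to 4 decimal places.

Average mass = Σ (abundance × isotope mass) = 0.2708 × 196.945 + 0.2831 × 198.994 + 0.4461 × 201.004
= 53.33271 + 56.33520 + 89.66788 = 199.33579 Da

199.3358 Da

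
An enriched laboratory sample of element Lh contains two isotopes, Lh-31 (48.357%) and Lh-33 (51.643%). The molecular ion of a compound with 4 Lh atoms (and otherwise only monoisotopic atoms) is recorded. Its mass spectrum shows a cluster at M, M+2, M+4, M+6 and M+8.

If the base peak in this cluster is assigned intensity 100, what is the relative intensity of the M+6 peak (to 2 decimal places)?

71.20

Term probabilities: M 0.0547, M+2 0.2336, M+4 0.3742, M+6 0.2664, M+8 0.0711. Base peak = M+4.
P(M+4) = C(4,2) × 0.48357^2 × 0.51643^2 = 6 × 0.23383994 × 0.26669994 = 0.374191 (base)
P(M+6) = C(4,3) × 0.48357^1 × 0.51643^3 = 4 × 0.48357 × 0.13773185 = 0.266412
Relative intensity = 0.266412 / 0.374191 × 100 = 71.20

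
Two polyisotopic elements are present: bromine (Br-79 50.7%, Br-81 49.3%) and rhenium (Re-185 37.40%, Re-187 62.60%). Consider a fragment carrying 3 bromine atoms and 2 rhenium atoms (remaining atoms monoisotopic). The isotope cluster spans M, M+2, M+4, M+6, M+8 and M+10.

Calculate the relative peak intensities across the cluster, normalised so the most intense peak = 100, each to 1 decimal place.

5.4 : 33.7 : 82.9 : 100.0 : 59.3 : 13.9

Bromine pattern (n=3): 0.13032384 : 0.38017547 : 0.36967753 : 0.11982316
Rhenium pattern (n=2): 0.139876 : 0.468248 : 0.391876
Convolve the two distributions (both contribute in 2-u steps):
  M: 0.13032384×0.139876 = 0.018229
  M+2: 0.13032384×0.468248 + 0.38017547×0.139876 = 0.114201
  M+4: 0.13032384×0.391876 + 0.38017547×0.468248 + 0.36967753×0.139876 = 0.280796
  M+6: 0.38017547×0.391876 + 0.36967753×0.468248 + 0.11982316×0.139876 = 0.338843
  M+8: 0.36967753×0.391876 + 0.11982316×0.468248 = 0.200975
  M+10: 0.11982316×0.391876 = 0.046956
Scale to base peak (0.338843) = 100: 5.4 : 33.7 : 82.9 : 100.0 : 59.3 : 13.9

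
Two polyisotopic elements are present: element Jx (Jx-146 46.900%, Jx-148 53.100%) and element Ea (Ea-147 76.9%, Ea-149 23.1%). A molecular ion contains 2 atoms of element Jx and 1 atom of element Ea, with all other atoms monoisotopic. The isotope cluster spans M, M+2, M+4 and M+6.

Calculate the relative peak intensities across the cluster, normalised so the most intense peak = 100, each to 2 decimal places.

Element Jx pattern (n=2): 0.219961 : 0.498078 : 0.281961
Element Ea pattern (n=1): 0.7690 : 0.2310
Convolve the two distributions (both contribute in 2-u steps):
  M: 0.219961×0.7690 = 0.169150
  M+2: 0.219961×0.2310 + 0.498078×0.7690 = 0.433833
  M+4: 0.498078×0.2310 + 0.281961×0.7690 = 0.331884
  M+6: 0.281961×0.2310 = 0.065133
Scale to base peak (0.433833) = 100: 38.99 : 100.00 : 76.50 : 15.01

38.99 : 100.00 : 76.50 : 15.01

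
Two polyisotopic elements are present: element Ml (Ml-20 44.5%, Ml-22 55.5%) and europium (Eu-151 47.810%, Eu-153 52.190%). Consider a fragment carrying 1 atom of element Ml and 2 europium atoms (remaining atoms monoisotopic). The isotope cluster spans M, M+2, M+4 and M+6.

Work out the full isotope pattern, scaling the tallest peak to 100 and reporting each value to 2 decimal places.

25.55 : 87.63 : 100.00 : 37.97

Element Ml pattern (n=1): 0.4450 : 0.5550
Europium pattern (n=2): 0.22857961 : 0.49904078 : 0.27237961
Convolve the two distributions (both contribute in 2-u steps):
  M: 0.4450×0.22857961 = 0.101718
  M+2: 0.4450×0.49904078 + 0.5550×0.22857961 = 0.348935
  M+4: 0.4450×0.27237961 + 0.5550×0.49904078 = 0.398177
  M+6: 0.5550×0.27237961 = 0.151171
Scale to base peak (0.398177) = 100: 25.55 : 87.63 : 100.00 : 37.97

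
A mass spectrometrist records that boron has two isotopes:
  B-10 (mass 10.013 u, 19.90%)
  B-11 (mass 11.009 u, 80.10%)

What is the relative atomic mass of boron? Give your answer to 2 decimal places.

The abundance-weighted mean is 0.1990 × 10.013 + 0.8010 × 11.009
= 1.9926 + 8.8182 = 10.8108 u

10.81 u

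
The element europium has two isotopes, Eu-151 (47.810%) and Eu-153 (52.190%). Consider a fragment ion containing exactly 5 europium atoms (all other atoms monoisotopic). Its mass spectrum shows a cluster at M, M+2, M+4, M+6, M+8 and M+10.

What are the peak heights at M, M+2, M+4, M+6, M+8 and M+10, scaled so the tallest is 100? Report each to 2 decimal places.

7.69 : 41.96 : 91.61 : 100.00 : 54.58 : 11.92

Expanding (0.47810 + 0.52190)^5:
P(M) = 0.47810^5 = 0.024980
P(M+2) = 5 × 0.47810^4 × 0.52190^1 = 0.136343
P(M+4) = 10 × 0.47810^3 × 0.52190^2 = 0.297667
P(M+6) = 10 × 0.47810^2 × 0.52190^3 = 0.324937
P(M+8) = 5 × 0.47810^1 × 0.52190^4 = 0.177353
P(M+10) = 0.52190^5 = 0.038720
The M+6 peak is largest (0.324937); scaling to 100 gives 7.69 : 41.96 : 91.61 : 100.00 : 54.58 : 11.92.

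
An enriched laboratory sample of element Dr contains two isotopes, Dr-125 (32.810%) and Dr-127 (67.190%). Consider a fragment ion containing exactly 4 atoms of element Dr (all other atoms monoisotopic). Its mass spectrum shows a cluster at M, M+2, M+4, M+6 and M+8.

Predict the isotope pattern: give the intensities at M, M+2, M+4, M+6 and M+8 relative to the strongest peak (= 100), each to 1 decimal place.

2.9 : 23.8 : 73.2 : 100.0 : 51.2

Expanding (0.32810 + 0.67190)^4:
P(M) = 0.32810^4 = 0.011588
P(M+2) = 4 × 0.32810^3 × 0.67190^1 = 0.094926
P(M+4) = 6 × 0.32810^2 × 0.67190^2 = 0.291590
P(M+6) = 4 × 0.32810^1 × 0.67190^3 = 0.398089
P(M+8) = 0.67190^4 = 0.203807
The M+6 peak is largest (0.398089); scaling to 100 gives 2.9 : 23.8 : 73.2 : 100.0 : 51.2.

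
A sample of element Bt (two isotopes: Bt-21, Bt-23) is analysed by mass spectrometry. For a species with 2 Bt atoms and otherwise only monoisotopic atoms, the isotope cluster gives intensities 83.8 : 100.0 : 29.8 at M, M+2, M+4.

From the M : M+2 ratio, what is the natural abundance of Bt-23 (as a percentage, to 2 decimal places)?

37.37%

Write p for the Bt-21 fraction. I(M+2)/I(M) = [C(2,1)·p^1·(1−p)] / p^2 = 2·(1−p)/p = 100.0/83.8 = 1.1933
(1−p)/p = 1.1933/2 = 0.5967  ⇒  p = 1/(1 + 0.5967) = 0.6263
Bt-21: 62.63%, Bt-23: 37.37%.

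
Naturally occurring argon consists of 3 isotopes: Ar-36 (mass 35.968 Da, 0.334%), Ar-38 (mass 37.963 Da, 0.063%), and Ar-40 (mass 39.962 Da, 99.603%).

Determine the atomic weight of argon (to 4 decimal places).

Weight each isotope mass by its fractional abundance: 0.00334 × 35.968 + 0.00063 × 37.963 + 0.99603 × 39.962
= 0.12013 + 0.02392 + 39.80335 = 39.94740 Da

39.9474 Da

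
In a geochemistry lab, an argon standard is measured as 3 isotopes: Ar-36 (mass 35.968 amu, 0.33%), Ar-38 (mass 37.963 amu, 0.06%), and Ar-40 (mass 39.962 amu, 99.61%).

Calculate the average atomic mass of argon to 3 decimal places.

39.948 amu

The abundance-weighted mean is 0.0033 × 35.968 + 0.0006 × 37.963 + 0.9961 × 39.962
= 0.1187 + 0.0228 + 39.8061 = 39.9476 amu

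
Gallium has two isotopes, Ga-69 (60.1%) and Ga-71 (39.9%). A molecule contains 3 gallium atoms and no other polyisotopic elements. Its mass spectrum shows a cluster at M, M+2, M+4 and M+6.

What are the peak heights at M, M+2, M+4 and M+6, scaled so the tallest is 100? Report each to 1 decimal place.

50.2 : 100.0 : 66.4 : 14.7

The 3 Ga atoms are independent, so intensities follow the terms of (0.601 + 0.399)^3.
P(M) = 0.601^3 = 0.217082
P(M+2) = 3 × 0.601^2 × 0.399^1 = 0.432358
P(M+4) = 3 × 0.601^1 × 0.399^2 = 0.287039
P(M+6) = 0.399^3 = 0.063521
The M+2 peak is largest (0.432358); scaling to 100 gives 50.2 : 100.0 : 66.4 : 14.7.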